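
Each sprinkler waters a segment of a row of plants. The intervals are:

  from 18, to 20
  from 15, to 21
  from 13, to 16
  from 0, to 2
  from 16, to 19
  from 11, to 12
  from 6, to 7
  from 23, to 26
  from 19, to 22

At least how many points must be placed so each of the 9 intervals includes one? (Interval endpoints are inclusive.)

6

Sorted: [0,2] [6,7] [11,12] [13,16] [16,19] [18,20] [15,21] [19,22] [23,26]
{[0,2]} hit by 2; {[6,7]} hit by 7; {[11,12]} hit by 12; {[13,16],[16,19]} hit by 16; {[18,20],[15,21],[19,22]} hit by 20; {[23,26]} hit by 26.
Points: 2, 7, 12, 16, 20, 26 (6 total).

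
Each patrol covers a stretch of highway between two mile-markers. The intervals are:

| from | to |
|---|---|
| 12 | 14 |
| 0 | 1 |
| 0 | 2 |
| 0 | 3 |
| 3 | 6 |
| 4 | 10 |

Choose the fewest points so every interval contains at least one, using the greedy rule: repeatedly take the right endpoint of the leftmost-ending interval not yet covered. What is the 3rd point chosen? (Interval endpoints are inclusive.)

Process intervals by earliest right end; each time one isn't hit yet, stab at its right endpoint.
Sorted: [0,1] [0,2] [0,3] [3,6] [4,10] [12,14]
{[0,1],[0,2],[0,3]} hit by 1; {[3,6],[4,10]} hit by 6; {[12,14]} hit by 14.
Points: 1, 6, 14 (3 total).

14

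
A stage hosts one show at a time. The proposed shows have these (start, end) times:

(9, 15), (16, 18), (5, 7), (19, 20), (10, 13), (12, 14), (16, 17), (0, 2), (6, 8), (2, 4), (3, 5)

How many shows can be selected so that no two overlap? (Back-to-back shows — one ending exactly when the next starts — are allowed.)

6

Sorted by end: (0,2)  (2,4)  (3,5)  (5,7)  (6,8)  (10,13)  (12,14)  (9,15)  (16,17)  (16,18)  (19,20)
take (0,2); take (2,4); skip (3,5); take (5,7); take (10,13); take (16,17); skip (16,18); take (19,20).
Selected 6 shows.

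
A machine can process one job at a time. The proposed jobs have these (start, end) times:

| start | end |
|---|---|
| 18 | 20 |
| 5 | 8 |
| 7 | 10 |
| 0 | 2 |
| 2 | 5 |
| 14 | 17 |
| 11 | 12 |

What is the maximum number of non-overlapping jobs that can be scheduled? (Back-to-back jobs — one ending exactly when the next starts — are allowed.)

6

Greedy by earliest finish: after sorting by end time, pick each interval compatible with the last pick.
By end time: (0,2), (2,5), (5,8), (7,10), (11,12), (14,17), (18,20).
Pick (0,2); next start ≥ 2 → (2,5); next start ≥ 5 → (5,8); next start ≥ 8 → (11,12); next start ≥ 12 → (14,17); next start ≥ 17 → (18,20).
Selected 6 jobs.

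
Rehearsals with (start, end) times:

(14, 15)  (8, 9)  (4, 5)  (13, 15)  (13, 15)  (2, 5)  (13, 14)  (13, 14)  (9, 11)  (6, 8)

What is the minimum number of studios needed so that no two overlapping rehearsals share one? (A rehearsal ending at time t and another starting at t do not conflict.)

4

The answer is the maximum number of intervals overlapping at any instant.
starts: [2, 4, 6, 8, 9, 13, 13, 13, 13, 14]
ends:   [5, 5, 8, 9, 11, 14, 14, 15, 15, 15]
s2→1 s4→2 e5→1 e5→0 s6→1 e8→0 s8→1 e9→0 s9→1 e11→0 s13→1 s13→2 s13→3 s13→4  — peak 4.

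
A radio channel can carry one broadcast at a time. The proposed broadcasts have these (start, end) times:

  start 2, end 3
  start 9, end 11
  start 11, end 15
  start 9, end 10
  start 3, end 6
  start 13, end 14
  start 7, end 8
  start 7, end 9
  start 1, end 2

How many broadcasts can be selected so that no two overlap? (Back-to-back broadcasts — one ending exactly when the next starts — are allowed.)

6

Order by finish time; keep every interval that doesn't clash with the previous kept one.
By end time: (1,2), (2,3), (3,6), (7,8), (7,9), (9,10), (9,11), (13,14), (11,15).
Pick (1,2); next start ≥ 2 → (2,3); next start ≥ 3 → (3,6); next start ≥ 6 → (7,8); next start ≥ 8 → (9,10); next start ≥ 10 → (13,14).
Selected 6 broadcasts.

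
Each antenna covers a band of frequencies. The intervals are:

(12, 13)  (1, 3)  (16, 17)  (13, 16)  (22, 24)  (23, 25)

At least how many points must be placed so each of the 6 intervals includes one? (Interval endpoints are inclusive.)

Sorted: [1,3] [12,13] [13,16] [16,17] [22,24] [23,25]
{[1,3]} hit by 3; {[12,13],[13,16]} hit by 13; {[16,17]} hit by 17; {[22,24],[23,25]} hit by 24.
Points: 3, 13, 17, 24 (4 total).

4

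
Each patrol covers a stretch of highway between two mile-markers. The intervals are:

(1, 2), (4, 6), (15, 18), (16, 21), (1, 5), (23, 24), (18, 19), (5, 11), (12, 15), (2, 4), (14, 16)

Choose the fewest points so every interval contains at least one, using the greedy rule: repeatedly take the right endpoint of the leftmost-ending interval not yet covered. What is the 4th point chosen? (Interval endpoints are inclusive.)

Sorted: [1,2] [2,4] [1,5] [4,6] [5,11] [12,15] [14,16] [15,18] [18,19] [16,21] [23,24]
{[1,2],[2,4],[1,5]} hit by 2; {[4,6],[5,11]} hit by 6; {[12,15],[14,16],[15,18]} hit by 15; {[18,19],[16,21]} hit by 19; {[23,24]} hit by 24.
Points: 2, 6, 15, 19, 24 (5 total).

19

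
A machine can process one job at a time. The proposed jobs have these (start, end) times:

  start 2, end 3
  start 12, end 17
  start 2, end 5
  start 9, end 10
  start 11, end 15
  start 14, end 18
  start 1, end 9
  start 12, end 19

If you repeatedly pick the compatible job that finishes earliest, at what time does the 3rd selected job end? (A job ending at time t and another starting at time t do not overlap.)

15

Sort by end time and greedily take each interval whose start is ≥ the last chosen end.
By end time: (2,3), (2,5), (1,9), (9,10), (11,15), (12,17), (14,18), (12,19).
Pick (2,3); next start ≥ 3 → (9,10); next start ≥ 10 → (11,15).
Selected: (2,3) (9,10) (11,15)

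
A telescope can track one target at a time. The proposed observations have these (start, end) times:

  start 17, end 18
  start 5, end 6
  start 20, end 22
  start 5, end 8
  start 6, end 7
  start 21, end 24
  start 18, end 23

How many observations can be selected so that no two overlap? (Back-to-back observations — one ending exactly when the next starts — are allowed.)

4

Greedy by earliest finish: after sorting by end time, pick each interval compatible with the last pick.
By end time: (5,6), (6,7), (5,8), (17,18), (20,22), (18,23), (21,24).
Pick (5,6); next start ≥ 6 → (6,7); next start ≥ 7 → (17,18); next start ≥ 18 → (20,22).
Selected 4 observations.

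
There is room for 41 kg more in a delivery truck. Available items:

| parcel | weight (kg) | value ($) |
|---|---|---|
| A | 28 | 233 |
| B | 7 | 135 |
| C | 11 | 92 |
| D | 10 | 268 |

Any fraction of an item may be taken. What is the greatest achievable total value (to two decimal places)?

Greedy by value/weight ratio, highest first.
Ratios (sorted): D 26.80, B 19.29, C 8.36, A 8.32
take D (10 @ 268); take B (7 @ 135); take C (11 @ 92); take 13/28 of A → 108.18. Capacity used 41/41.
Total value = 603.18

603.18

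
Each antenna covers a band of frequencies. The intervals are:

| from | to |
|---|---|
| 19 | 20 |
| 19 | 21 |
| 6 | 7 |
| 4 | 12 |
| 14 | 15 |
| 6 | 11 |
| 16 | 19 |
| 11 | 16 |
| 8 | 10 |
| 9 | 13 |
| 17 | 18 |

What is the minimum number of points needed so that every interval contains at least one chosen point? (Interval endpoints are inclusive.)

Process intervals by earliest right end; each time one isn't hit yet, stab at its right endpoint.
By right end: [6,7]  [8,10]  [6,11]  [4,12]  [9,13]  [14,15]  [11,16]  [17,18]  [16,19]  [19,20]  [19,21]
[6,7] uncovered → point at 7; [8,10] uncovered → point at 10; [14,15] uncovered → point at 15; [17,18] uncovered → point at 18; [19,20] uncovered → point at 20.
Points: 7, 10, 15, 18, 20 (5 total).

5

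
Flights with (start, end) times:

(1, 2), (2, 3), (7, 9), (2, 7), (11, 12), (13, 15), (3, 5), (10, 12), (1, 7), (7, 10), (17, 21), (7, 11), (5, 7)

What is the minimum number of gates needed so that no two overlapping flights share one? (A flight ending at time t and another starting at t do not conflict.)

3

Count concurrent intervals with a sweep; the peak is the room count.
starts: [1, 1, 2, 2, 3, 5, 7, 7, 7, 10, 11, 13, 17]
ends:   [2, 3, 5, 7, 7, 7, 9, 10, 11, 12, 12, 15, 21]
s1→1 s1→2 e2→1 s2→2 s2→3  — peak 3.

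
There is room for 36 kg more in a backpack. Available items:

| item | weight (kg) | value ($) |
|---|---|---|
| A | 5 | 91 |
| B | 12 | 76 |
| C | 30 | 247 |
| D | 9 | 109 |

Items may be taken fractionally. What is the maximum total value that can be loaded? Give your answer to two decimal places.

Ratios (sorted): A 18.20, D 12.11, C 8.23, B 6.33
take A (5 @ 91); take D (9 @ 109); take 22/30 of C → 181.13. Capacity used 36/36.
Total value = 381.13

381.13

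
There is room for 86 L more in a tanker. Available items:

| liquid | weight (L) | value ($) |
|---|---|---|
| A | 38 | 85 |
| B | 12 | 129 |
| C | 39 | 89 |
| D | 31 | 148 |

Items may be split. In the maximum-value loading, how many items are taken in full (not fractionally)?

3

Sort by value per unit weight and fill in that order.
Order: B (129/12=10.75) > D (148/31=4.77) > C (89/39=2.28) > A (85/38=2.24)
Fill: take B (12 @ 129) → take D (31 @ 148) → take C (39 @ 89) → take 4/38 of A → 8.95; 86/86 used.
3 item(s) taken whole; one partial (take 4/38 of A).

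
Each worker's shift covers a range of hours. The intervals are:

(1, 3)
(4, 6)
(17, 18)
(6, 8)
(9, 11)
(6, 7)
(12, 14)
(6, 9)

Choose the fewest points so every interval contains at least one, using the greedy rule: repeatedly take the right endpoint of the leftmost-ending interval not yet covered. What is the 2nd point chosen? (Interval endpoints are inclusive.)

6

Process intervals by earliest right end; each time one isn't hit yet, stab at its right endpoint.
Sorted: [1,3] [4,6] [6,7] [6,8] [6,9] [9,11] [12,14] [17,18]
{[1,3]} hit by 3; {[4,6],[6,7],[6,8],[6,9]} hit by 6; {[9,11]} hit by 11; {[12,14]} hit by 14; {[17,18]} hit by 18.
Points: 3, 6, 11, 14, 18 (5 total).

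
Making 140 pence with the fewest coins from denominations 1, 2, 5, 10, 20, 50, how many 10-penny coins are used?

Greedy: take as many of the largest coin as possible, then repeat with the remainder.
140 = 2×50 + 2×20
Count of 10: 0

0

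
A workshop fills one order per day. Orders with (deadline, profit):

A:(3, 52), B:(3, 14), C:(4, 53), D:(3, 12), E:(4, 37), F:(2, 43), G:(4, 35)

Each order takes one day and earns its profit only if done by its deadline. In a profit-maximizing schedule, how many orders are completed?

4

Sort by profit descending; place each in the latest free slot ≤ its deadline.
By profit: C(d4,53), A(d3,52), F(d2,43), E(d4,37), G(d4,35), B(d3,14), D(d3,12)
C→slot 4; A→slot 3; F→slot 2; E→slot 1; G skipped; B skipped; D skipped.
4 of 7 scheduled.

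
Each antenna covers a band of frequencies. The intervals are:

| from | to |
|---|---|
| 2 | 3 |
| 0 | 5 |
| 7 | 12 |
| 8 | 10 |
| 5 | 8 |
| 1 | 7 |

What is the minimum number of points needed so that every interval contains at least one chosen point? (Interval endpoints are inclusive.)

Sort by right endpoint; whenever an interval is uncovered, place a point at its right end.
By right end: [2,3]  [0,5]  [1,7]  [5,8]  [8,10]  [7,12]
[2,3] uncovered → point at 3; [5,8] uncovered → point at 8.
Points: 3, 8 (2 total).

2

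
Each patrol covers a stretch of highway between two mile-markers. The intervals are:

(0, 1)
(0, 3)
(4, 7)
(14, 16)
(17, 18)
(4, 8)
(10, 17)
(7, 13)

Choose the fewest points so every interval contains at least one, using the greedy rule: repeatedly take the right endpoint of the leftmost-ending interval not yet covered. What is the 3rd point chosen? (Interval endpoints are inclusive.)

16

Sort by right endpoint; whenever an interval is uncovered, place a point at its right end.
By right end: [0,1]  [0,3]  [4,7]  [4,8]  [7,13]  [14,16]  [10,17]  [17,18]
[0,1] uncovered → point at 1; [4,7] uncovered → point at 7; [14,16] uncovered → point at 16; [17,18] uncovered → point at 18.
Points: 1, 7, 16, 18 (4 total).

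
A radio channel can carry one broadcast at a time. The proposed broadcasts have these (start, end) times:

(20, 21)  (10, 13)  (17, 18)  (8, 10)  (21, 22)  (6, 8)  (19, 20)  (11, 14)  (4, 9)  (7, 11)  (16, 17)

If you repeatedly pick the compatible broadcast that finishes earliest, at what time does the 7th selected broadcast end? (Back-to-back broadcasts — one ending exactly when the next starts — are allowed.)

Sort by end time and greedily take each interval whose start is ≥ the last chosen end.
By end time: (6,8), (4,9), (8,10), (7,11), (10,13), (11,14), (16,17), (17,18), (19,20), (20,21), (21,22).
Pick (6,8); next start ≥ 8 → (8,10); next start ≥ 10 → (10,13); next start ≥ 13 → (16,17); next start ≥ 17 → (17,18); next start ≥ 18 → (19,20); next start ≥ 20 → (20,21); next start ≥ 21 → (21,22).
Selected: (6,8) (8,10) (10,13) (16,17) (17,18) (19,20) (20,21) (21,22)

21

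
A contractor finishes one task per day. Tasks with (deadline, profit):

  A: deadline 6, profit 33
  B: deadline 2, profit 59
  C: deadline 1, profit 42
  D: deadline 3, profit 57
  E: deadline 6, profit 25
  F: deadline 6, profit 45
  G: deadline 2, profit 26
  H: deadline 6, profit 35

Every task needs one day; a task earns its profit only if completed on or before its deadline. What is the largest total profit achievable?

Sort by profit descending; place each in the latest free slot ≤ its deadline.
By profit: B(d2,59), D(d3,57), F(d6,45), C(d1,42), H(d6,35), A(d6,33), G(d2,26), E(d6,25)
B→slot 2; D→slot 3; F→slot 6; C→slot 1; H→slot 5; A→slot 4; G skipped; E skipped.
Profit = 42 + 59 + 57 + 33 + 35 + 45 = 271

271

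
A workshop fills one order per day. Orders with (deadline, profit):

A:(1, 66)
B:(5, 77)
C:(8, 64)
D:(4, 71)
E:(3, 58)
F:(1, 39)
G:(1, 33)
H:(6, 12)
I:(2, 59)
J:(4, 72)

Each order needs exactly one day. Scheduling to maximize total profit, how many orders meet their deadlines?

7

Sort by profit descending; place each in the latest free slot ≤ its deadline.
By profit: B(d5,77), J(d4,72), D(d4,71), A(d1,66), C(d8,64), I(d2,59), E(d3,58), F(d1,39), G(d1,33), H(d6,12)
B→slot 5; J→slot 4; D→slot 3; A→slot 1; C→slot 8; I→slot 2; E skipped; F skipped; G skipped; H→slot 6.
7 of 10 scheduled.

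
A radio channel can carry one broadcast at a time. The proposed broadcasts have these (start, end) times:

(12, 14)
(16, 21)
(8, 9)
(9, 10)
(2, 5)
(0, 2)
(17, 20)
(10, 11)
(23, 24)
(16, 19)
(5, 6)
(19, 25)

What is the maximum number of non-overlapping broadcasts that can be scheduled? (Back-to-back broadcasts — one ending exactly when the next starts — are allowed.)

9

Greedy by earliest finish: after sorting by end time, pick each interval compatible with the last pick.
By end time: (0,2), (2,5), (5,6), (8,9), (9,10), (10,11), (12,14), (16,19), (17,20), (16,21), (23,24), (19,25).
Pick (0,2); next start ≥ 2 → (2,5); next start ≥ 5 → (5,6); next start ≥ 6 → (8,9); next start ≥ 9 → (9,10); next start ≥ 10 → (10,11); next start ≥ 11 → (12,14); next start ≥ 14 → (16,19); next start ≥ 19 → (23,24).
Selected 9 broadcasts.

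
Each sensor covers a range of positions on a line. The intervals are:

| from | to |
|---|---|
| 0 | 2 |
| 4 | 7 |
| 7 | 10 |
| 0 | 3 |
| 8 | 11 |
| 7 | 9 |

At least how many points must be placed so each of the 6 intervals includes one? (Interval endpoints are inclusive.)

3

Sorted: [0,2] [0,3] [4,7] [7,9] [7,10] [8,11]
{[0,2],[0,3]} hit by 2; {[4,7],[7,9],[7,10]} hit by 7; {[8,11]} hit by 11.
Points: 2, 7, 11 (3 total).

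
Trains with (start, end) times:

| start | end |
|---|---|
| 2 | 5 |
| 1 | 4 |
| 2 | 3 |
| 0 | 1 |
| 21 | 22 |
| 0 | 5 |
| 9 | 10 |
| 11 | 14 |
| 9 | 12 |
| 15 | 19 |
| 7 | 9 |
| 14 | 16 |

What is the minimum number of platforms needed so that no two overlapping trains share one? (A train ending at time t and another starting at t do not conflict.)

4

Count concurrent intervals with a sweep; the peak is the room count.
starts: [0, 0, 1, 2, 2, 7, 9, 9, 11, 14, 15, 21]
ends:   [1, 3, 4, 5, 5, 9, 10, 12, 14, 16, 19, 22]
s0→1 s0→2 e1→1 s1→2 s2→3 s2→4  — peak 4.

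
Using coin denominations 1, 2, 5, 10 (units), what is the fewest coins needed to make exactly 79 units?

79 − 7×10→9 − 1×5→4 − 2×2→0
Total coins = 7 + 1 + 2 = 10

10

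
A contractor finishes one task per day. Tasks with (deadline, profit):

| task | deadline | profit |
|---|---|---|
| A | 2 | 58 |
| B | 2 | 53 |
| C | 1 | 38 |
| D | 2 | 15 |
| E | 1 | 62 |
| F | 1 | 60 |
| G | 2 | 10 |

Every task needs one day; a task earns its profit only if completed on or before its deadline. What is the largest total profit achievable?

120

Sort by profit descending; place each in the latest free slot ≤ its deadline.
By profit: E(d1,62), F(d1,60), A(d2,58), B(d2,53), C(d1,38), D(d2,15), G(d2,10)
E→slot 1; F skipped; A→slot 2; B skipped; C skipped; D skipped; G skipped.
Profit = 62 + 58 = 120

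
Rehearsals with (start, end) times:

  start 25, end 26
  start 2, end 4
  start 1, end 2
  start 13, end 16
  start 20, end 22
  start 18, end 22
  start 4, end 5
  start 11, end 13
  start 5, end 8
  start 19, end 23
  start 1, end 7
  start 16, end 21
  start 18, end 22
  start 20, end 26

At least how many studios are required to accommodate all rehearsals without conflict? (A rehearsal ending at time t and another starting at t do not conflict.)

The answer is the maximum number of intervals overlapping at any instant.
Events (time:±→running): 1:+→1 1:+→2 2:-→1 2:+→2 4:-→1 4:+→2 5:-→1 5:+→2 7:-→1 8:-→0 11:+→1 13:-→0 13:+→1 16:-→0 16:+→1 18:+→2 18:+→3 19:+→4 20:+→5 20:+→6 … peak 6.

6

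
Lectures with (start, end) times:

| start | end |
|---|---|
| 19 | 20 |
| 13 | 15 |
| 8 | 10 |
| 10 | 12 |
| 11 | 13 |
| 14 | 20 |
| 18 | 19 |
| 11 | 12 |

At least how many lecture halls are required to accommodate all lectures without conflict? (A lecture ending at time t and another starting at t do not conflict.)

The answer is the maximum number of intervals overlapping at any instant.
starts: [8, 10, 11, 11, 13, 14, 18, 19]
ends:   [10, 12, 12, 13, 15, 19, 20, 20]
s8→1 e10→0 s10→1 s11→2 s11→3  — peak 3.

3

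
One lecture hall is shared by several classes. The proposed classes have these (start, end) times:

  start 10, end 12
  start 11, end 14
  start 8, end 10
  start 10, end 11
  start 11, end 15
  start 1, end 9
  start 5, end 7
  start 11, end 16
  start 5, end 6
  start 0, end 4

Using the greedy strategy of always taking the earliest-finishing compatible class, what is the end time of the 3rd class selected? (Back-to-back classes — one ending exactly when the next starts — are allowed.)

Greedy by earliest finish: after sorting by end time, pick each interval compatible with the last pick.
By end time: (0,4), (5,6), (5,7), (1,9), (8,10), (10,11), (10,12), (11,14), (11,15), (11,16).
Pick (0,4); next start ≥ 4 → (5,6); next start ≥ 6 → (8,10); next start ≥ 10 → (10,11); next start ≥ 11 → (11,14).
Selected: (0,4) (5,6) (8,10) (10,11) (11,14)

10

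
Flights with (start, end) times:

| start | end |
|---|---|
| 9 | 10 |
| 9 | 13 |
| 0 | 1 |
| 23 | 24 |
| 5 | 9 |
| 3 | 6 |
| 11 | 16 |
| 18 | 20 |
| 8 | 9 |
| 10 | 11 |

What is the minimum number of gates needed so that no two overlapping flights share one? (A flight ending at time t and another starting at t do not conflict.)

2

starts: [0, 3, 5, 8, 9, 9, 10, 11, 18, 23]
ends:   [1, 6, 9, 9, 10, 11, 13, 16, 20, 24]
s0→1 e1→0 s3→1 s5→2  — peak 2.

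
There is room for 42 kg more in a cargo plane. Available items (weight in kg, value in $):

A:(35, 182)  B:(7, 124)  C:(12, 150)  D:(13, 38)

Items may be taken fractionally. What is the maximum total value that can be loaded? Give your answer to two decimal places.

393.60

Ratios (sorted): B 17.71, C 12.50, A 5.20, D 2.92
take B (7 @ 124); take C (12 @ 150); take 23/35 of A → 119.60. Capacity used 42/42.
Total value = 393.60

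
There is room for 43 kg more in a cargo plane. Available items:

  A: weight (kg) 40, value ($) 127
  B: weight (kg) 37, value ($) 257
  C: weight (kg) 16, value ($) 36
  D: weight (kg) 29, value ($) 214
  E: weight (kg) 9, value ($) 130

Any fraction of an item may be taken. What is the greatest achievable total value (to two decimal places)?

378.73

Greedy by value/weight ratio, highest first.
Order: E (130/9=14.44) > D (214/29=7.38) > B (257/37=6.95) > A (127/40=3.17) > C (36/16=2.25)
Fill: take E (9 @ 130) → take D (29 @ 214) → take 5/37 of B → 34.73; 43/43 used.
Total value = 378.73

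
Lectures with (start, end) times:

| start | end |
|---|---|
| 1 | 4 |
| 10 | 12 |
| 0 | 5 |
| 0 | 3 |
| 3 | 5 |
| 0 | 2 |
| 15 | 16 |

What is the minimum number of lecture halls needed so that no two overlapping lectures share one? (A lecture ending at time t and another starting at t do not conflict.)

4

Count concurrent intervals with a sweep; the peak is the room count.
starts: [0, 0, 0, 1, 3, 10, 15]
ends:   [2, 3, 4, 5, 5, 12, 16]
s0→1 s0→2 s0→3 s1→4  — peak 4.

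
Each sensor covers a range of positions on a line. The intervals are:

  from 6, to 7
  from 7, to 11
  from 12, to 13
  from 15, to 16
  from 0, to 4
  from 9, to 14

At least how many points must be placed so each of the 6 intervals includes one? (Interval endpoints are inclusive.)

4

Sort by right endpoint; whenever an interval is uncovered, place a point at its right end.
By right end: [0,4]  [6,7]  [7,11]  [12,13]  [9,14]  [15,16]
[0,4] uncovered → point at 4; [6,7] uncovered → point at 7; [12,13] uncovered → point at 13; [15,16] uncovered → point at 16.
Points: 4, 7, 13, 16 (4 total).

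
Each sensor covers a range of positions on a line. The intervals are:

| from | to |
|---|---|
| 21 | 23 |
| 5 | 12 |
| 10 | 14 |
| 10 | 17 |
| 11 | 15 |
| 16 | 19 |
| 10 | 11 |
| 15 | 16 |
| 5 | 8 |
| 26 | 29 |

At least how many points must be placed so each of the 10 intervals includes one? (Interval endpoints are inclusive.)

5

Sorted: [5,8] [10,11] [5,12] [10,14] [11,15] [15,16] [10,17] [16,19] [21,23] [26,29]
{[5,8]} hit by 8; {[10,11],[5,12],[10,14],[11,15]} hit by 11; {[15,16],[10,17],[16,19]} hit by 16; {[21,23]} hit by 23; {[26,29]} hit by 29.
Points: 8, 11, 16, 23, 29 (5 total).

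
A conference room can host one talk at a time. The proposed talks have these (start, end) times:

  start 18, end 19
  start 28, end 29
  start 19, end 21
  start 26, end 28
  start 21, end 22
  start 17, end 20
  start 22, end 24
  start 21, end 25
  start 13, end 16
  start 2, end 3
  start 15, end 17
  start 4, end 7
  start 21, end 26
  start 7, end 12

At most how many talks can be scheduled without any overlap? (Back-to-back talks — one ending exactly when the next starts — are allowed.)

10

Greedy by earliest finish: after sorting by end time, pick each interval compatible with the last pick.
By end time: (2,3), (4,7), (7,12), (13,16), (15,17), (18,19), (17,20), (19,21), (21,22), (22,24), (21,25), (21,26), (26,28), (28,29).
Pick (2,3); next start ≥ 3 → (4,7); next start ≥ 7 → (7,12); next start ≥ 12 → (13,16); next start ≥ 16 → (18,19); next start ≥ 19 → (19,21); next start ≥ 21 → (21,22); next start ≥ 22 → (22,24); next start ≥ 24 → (26,28); next start ≥ 28 → (28,29).
Selected 10 talks.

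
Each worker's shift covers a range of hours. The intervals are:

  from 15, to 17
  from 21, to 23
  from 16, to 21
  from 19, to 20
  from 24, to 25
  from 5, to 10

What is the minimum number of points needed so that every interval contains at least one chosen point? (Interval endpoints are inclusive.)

5

Process intervals by earliest right end; each time one isn't hit yet, stab at its right endpoint.
By right end: [5,10]  [15,17]  [19,20]  [16,21]  [21,23]  [24,25]
[5,10] uncovered → point at 10; [15,17] uncovered → point at 17; [19,20] uncovered → point at 20; [21,23] uncovered → point at 23; [24,25] uncovered → point at 25.
Points: 10, 17, 20, 23, 25 (5 total).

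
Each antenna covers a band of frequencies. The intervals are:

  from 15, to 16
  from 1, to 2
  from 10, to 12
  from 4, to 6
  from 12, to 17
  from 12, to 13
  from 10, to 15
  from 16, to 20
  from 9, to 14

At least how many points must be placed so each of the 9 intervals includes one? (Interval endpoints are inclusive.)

By right end: [1,2]  [4,6]  [10,12]  [12,13]  [9,14]  [10,15]  [15,16]  [12,17]  [16,20]
[1,2] uncovered → point at 2; [4,6] uncovered → point at 6; [10,12] uncovered → point at 12; [15,16] uncovered → point at 16.
Points: 2, 6, 12, 16 (4 total).

4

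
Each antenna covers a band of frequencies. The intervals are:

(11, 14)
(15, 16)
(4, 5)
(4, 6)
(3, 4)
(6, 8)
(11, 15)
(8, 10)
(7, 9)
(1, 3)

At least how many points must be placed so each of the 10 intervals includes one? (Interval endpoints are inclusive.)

5

Process intervals by earliest right end; each time one isn't hit yet, stab at its right endpoint.
By right end: [1,3]  [3,4]  [4,5]  [4,6]  [6,8]  [7,9]  [8,10]  [11,14]  [11,15]  [15,16]
[1,3] uncovered → point at 3; [4,5] uncovered → point at 5; [6,8] uncovered → point at 8; [11,14] uncovered → point at 14; [15,16] uncovered → point at 16.
Points: 3, 5, 8, 14, 16 (5 total).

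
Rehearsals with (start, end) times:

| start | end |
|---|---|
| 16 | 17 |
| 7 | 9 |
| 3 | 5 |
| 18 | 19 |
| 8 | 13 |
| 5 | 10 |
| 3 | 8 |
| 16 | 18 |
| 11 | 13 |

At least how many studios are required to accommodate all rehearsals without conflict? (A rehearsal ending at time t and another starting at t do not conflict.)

starts: [3, 3, 5, 7, 8, 11, 16, 16, 18]
ends:   [5, 8, 9, 10, 13, 13, 17, 18, 19]
s3→1 s3→2 e5→1 s5→2 s7→3  — peak 3.

3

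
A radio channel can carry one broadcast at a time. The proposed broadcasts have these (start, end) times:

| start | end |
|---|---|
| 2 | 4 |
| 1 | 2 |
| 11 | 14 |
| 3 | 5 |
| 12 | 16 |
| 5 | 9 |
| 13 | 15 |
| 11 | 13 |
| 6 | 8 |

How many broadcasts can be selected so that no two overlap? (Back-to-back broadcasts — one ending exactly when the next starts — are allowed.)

Sort by end time and greedily take each interval whose start is ≥ the last chosen end.
By end time: (1,2), (2,4), (3,5), (6,8), (5,9), (11,13), (11,14), (13,15), (12,16).
Pick (1,2); next start ≥ 2 → (2,4); next start ≥ 4 → (6,8); next start ≥ 8 → (11,13); next start ≥ 13 → (13,15).
Selected 5 broadcasts.

5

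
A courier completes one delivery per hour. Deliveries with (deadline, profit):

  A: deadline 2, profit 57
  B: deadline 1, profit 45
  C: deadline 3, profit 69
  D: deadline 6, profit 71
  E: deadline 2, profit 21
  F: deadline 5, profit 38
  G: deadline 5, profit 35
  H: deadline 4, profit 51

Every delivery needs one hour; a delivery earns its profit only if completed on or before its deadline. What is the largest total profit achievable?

Profit order: D=71 C=69 A=57 H=51 B=45 F=38 G=35 E=21
Assign: D→slot 6, C→slot 3, A→slot 2, H→slot 4, B→slot 1, F→slot 5, G skipped, E skipped.
Slots: [1:B] [2:A] [3:C] [4:H] [5:F] [6:D]
Profit = 45 + 57 + 69 + 51 + 38 + 71 = 331

331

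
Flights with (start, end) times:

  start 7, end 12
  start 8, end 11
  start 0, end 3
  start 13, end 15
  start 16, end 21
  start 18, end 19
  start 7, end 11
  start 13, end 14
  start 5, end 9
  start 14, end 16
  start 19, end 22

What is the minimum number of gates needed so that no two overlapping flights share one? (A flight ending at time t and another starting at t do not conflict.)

Events (time:±→running): 0:+→1 3:-→0 5:+→1 7:+→2 7:+→3 8:+→4 … peak 4.

4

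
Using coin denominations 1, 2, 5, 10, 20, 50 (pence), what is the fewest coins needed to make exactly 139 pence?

Use the largest denomination that fits, subtract, and repeat.
139 − 2×50→39 − 1×20→19 − 1×10→9 − 1×5→4 − 2×2→0
Total coins = 2 + 1 + 1 + 1 + 2 = 7

7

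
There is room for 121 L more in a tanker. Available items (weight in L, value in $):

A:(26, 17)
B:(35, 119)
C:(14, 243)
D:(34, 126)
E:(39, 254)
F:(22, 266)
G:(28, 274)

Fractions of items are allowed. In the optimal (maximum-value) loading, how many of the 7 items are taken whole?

4

Greedy by value/weight ratio, highest first.
Ratios (sorted): C 17.36, F 12.09, G 9.79, E 6.51, D 3.71, B 3.40, A 0.65
take C (14 @ 243); take F (22 @ 266); take G (28 @ 274); take E (39 @ 254); take 18/34 of D → 66.71. Capacity used 121/121.
4 item(s) taken whole; one partial (take 18/34 of D).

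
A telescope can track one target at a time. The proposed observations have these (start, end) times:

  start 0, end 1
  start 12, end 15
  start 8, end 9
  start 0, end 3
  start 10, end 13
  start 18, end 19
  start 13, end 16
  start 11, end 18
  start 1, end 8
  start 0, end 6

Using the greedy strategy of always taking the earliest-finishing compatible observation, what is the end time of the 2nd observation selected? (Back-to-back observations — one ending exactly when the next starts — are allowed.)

Sorted by end: (0,1)  (0,3)  (0,6)  (1,8)  (8,9)  (10,13)  (12,15)  (13,16)  (11,18)  (18,19)
take (0,1); skip (0,3); take (1,8); take (8,9); take (10,13); skip (12,15); take (13,16); skip (11,18); take (18,19).
Selected: (0,1) (1,8) (8,9) (10,13) (13,16) (18,19)

8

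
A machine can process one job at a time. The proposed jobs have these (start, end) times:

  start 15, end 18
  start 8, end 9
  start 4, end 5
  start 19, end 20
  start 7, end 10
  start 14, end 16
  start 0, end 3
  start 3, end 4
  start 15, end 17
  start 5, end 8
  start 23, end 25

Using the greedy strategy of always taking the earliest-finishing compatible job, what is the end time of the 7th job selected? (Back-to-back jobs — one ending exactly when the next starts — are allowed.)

20

Order by finish time; keep every interval that doesn't clash with the previous kept one.
By end time: (0,3), (3,4), (4,5), (5,8), (8,9), (7,10), (14,16), (15,17), (15,18), (19,20), (23,25).
Pick (0,3); next start ≥ 3 → (3,4); next start ≥ 4 → (4,5); next start ≥ 5 → (5,8); next start ≥ 8 → (8,9); next start ≥ 9 → (14,16); next start ≥ 16 → (19,20); next start ≥ 20 → (23,25).
Selected: (0,3) (3,4) (4,5) (5,8) (8,9) (14,16) (19,20) (23,25)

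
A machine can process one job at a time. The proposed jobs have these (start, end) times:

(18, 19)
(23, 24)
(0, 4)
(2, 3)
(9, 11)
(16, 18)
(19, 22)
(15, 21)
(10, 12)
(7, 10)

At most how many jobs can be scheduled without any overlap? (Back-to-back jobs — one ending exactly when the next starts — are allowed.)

Sort by end time and greedily take each interval whose start is ≥ the last chosen end.
By end time: (2,3), (0,4), (7,10), (9,11), (10,12), (16,18), (18,19), (15,21), (19,22), (23,24).
Pick (2,3); next start ≥ 3 → (7,10); next start ≥ 10 → (10,12); next start ≥ 12 → (16,18); next start ≥ 18 → (18,19); next start ≥ 19 → (19,22); next start ≥ 22 → (23,24).
Selected 7 jobs.

7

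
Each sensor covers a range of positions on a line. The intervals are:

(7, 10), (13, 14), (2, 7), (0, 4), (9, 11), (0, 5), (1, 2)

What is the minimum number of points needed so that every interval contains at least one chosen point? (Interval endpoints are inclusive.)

Sort by right endpoint; whenever an interval is uncovered, place a point at its right end.
Sorted: [1,2] [0,4] [0,5] [2,7] [7,10] [9,11] [13,14]
{[1,2],[0,4],[0,5],[2,7]} hit by 2; {[7,10],[9,11]} hit by 10; {[13,14]} hit by 14.
Points: 2, 10, 14 (3 total).

3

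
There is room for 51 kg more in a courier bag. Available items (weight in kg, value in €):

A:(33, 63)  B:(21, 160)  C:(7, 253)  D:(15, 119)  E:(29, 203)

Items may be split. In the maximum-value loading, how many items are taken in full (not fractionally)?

3

Sort by value per unit weight and fill in that order.
Order: C (253/7=36.14) > D (119/15=7.93) > B (160/21=7.62) > E (203/29=7.00) > A (63/33=1.91)
Fill: take C (7 @ 253) → take D (15 @ 119) → take B (21 @ 160) → take 8/29 of E → 56.00; 51/51 used.
3 item(s) taken whole; one partial (take 8/29 of E).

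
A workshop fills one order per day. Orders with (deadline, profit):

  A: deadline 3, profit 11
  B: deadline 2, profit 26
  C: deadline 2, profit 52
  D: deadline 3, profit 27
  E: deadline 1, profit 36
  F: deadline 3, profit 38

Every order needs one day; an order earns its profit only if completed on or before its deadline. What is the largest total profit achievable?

By profit: C(d2,52), F(d3,38), E(d1,36), D(d3,27), B(d2,26), A(d3,11)
C→slot 2; F→slot 3; E→slot 1; D skipped; B skipped; A skipped.
Profit = 36 + 52 + 38 = 126

126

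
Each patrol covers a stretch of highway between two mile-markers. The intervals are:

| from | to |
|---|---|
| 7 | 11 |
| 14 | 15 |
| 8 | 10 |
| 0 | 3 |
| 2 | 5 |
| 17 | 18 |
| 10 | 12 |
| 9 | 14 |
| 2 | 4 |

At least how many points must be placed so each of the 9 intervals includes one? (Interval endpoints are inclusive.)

4

Sort by right endpoint; whenever an interval is uncovered, place a point at its right end.
Sorted: [0,3] [2,4] [2,5] [8,10] [7,11] [10,12] [9,14] [14,15] [17,18]
{[0,3],[2,4],[2,5]} hit by 3; {[8,10],[7,11],[10,12],[9,14]} hit by 10; {[14,15]} hit by 15; {[17,18]} hit by 18.
Points: 3, 10, 15, 18 (4 total).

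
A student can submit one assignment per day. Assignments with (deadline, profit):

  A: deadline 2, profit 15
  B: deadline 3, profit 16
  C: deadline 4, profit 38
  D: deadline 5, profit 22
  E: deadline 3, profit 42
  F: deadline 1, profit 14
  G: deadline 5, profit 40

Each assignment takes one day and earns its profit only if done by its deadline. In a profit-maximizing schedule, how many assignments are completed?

Take jobs in profit order; each goes to the latest open slot no later than its deadline.
Profit order: E=42 G=40 C=38 D=22 B=16 A=15 F=14
Assign: E→slot 3, G→slot 5, C→slot 4, D→slot 2, B→slot 1, A skipped, F skipped.
Slots: [1:B] [2:D] [3:E] [4:C] [5:G]
5 of 7 scheduled.

5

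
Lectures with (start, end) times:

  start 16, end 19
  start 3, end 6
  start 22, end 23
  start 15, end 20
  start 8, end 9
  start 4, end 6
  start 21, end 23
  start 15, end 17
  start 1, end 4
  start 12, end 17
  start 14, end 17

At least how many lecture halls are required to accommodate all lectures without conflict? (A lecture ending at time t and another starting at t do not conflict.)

Events (time:±→running): 1:+→1 3:+→2 4:-→1 4:+→2 6:-→1 6:-→0 8:+→1 9:-→0 12:+→1 14:+→2 15:+→3 15:+→4 16:+→5 … peak 5.

5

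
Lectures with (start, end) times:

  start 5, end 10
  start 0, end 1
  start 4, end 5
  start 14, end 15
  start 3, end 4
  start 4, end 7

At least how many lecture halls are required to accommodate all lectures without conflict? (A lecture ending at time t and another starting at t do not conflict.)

Events (time:±→running): 0:+→1 1:-→0 3:+→1 4:-→0 4:+→1 4:+→2 … peak 2.

2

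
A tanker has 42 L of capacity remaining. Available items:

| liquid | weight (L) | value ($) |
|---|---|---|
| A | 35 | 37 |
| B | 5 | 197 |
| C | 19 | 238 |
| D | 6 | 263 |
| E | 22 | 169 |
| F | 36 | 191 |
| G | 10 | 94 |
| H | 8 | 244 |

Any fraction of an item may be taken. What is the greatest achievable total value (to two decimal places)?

Greedy by value/weight ratio, highest first.
Ratios (sorted): D 43.83, B 39.40, H 30.50, C 12.53, G 9.40, E 7.68, F 5.31, A 1.06
take D (6 @ 263); take B (5 @ 197); take H (8 @ 244); take C (19 @ 238); take 4/10 of G → 37.60. Capacity used 42/42.
Total value = 979.60

979.60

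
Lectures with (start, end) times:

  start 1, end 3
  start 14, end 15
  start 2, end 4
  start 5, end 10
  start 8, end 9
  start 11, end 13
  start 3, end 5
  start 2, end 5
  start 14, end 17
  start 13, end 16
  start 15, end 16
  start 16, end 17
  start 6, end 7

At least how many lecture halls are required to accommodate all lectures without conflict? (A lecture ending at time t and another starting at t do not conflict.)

3

Count concurrent intervals with a sweep; the peak is the room count.
Events (time:±→running): 1:+→1 2:+→2 2:+→3 … peak 3.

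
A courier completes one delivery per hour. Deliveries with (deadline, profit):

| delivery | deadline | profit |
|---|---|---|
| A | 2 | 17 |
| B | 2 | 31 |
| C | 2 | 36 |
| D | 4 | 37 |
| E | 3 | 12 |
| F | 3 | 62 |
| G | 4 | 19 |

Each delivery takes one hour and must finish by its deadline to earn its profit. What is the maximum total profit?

166

By profit: F(d3,62), D(d4,37), C(d2,36), B(d2,31), G(d4,19), A(d2,17), E(d3,12)
F→slot 3; D→slot 4; C→slot 2; B→slot 1; G skipped; A skipped; E skipped.
Profit = 31 + 36 + 62 + 37 = 166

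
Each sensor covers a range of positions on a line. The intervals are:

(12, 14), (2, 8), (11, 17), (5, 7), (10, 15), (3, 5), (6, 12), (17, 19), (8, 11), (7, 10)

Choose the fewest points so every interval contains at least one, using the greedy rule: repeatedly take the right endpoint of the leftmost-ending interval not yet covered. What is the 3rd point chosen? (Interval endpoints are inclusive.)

14

Process intervals by earliest right end; each time one isn't hit yet, stab at its right endpoint.
By right end: [3,5]  [5,7]  [2,8]  [7,10]  [8,11]  [6,12]  [12,14]  [10,15]  [11,17]  [17,19]
[3,5] uncovered → point at 5; [7,10] uncovered → point at 10; [12,14] uncovered → point at 14; [17,19] uncovered → point at 19.
Points: 5, 10, 14, 19 (4 total).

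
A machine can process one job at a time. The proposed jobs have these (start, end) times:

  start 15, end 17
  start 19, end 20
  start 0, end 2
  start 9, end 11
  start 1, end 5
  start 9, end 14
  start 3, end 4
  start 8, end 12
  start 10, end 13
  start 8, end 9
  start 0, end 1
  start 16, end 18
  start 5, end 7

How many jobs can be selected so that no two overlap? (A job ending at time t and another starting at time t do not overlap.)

7

Order by finish time; keep every interval that doesn't clash with the previous kept one.
By end time: (0,1), (0,2), (3,4), (1,5), (5,7), (8,9), (9,11), (8,12), (10,13), (9,14), (15,17), (16,18), (19,20).
Pick (0,1); next start ≥ 1 → (3,4); next start ≥ 4 → (5,7); next start ≥ 7 → (8,9); next start ≥ 9 → (9,11); next start ≥ 11 → (15,17); next start ≥ 17 → (19,20).
Selected 7 jobs.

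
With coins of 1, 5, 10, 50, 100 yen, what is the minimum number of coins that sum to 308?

308 − 3×100→8 − 1×5→3 − 3×1→0
Total coins = 3 + 1 + 3 = 7

7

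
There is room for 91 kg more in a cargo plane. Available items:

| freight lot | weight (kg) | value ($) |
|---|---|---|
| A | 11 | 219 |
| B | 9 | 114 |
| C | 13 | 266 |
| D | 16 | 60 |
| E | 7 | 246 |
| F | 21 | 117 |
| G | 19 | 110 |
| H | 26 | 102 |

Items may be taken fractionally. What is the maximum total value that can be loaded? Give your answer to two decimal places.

Greedy by value/weight ratio, highest first.
Ratios (sorted): E 35.14, C 20.46, A 19.91, B 12.67, G 5.79, F 5.57, H 3.92, D 3.75
take E (7 @ 246); take C (13 @ 266); take A (11 @ 219); take B (9 @ 114); take G (19 @ 110); take F (21 @ 117); take 11/26 of H → 43.15. Capacity used 91/91.
Total value = 1115.15

1115.15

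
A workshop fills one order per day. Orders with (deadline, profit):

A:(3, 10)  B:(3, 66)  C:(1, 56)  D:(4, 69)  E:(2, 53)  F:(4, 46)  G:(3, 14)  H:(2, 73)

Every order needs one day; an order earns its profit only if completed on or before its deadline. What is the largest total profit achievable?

Sort by profit descending; place each in the latest free slot ≤ its deadline.
Profit order: H=73 D=69 B=66 C=56 E=53 F=46 G=14 A=10
Assign: H→slot 2, D→slot 4, B→slot 3, C→slot 1, E skipped, F skipped, G skipped, A skipped.
Slots: [1:C] [2:H] [3:B] [4:D]
Profit = 56 + 73 + 66 + 69 = 264

264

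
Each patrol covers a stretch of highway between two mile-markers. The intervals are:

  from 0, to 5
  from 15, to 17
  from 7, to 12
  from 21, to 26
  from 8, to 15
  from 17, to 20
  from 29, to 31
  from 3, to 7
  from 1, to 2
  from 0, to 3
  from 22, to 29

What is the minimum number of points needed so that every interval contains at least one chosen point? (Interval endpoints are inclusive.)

By right end: [1,2]  [0,3]  [0,5]  [3,7]  [7,12]  [8,15]  [15,17]  [17,20]  [21,26]  [22,29]  [29,31]
[1,2] uncovered → point at 2; [3,7] uncovered → point at 7; [8,15] uncovered → point at 15; [17,20] uncovered → point at 20; [21,26] uncovered → point at 26; [29,31] uncovered → point at 31.
Points: 2, 7, 15, 20, 26, 31 (6 total).

6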